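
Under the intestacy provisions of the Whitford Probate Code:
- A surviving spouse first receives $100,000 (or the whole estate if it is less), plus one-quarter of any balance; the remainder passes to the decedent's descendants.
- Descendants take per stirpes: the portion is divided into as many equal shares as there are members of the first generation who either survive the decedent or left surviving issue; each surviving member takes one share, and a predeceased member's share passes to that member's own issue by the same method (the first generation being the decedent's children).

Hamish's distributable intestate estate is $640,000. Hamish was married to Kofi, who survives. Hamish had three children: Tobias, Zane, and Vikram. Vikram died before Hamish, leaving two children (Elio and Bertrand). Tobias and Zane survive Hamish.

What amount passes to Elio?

Kofi first takes $100,000, leaving a balance of $540,000. Kofi then takes one-quarter of the balance ($135,000), for a total of $235,000. The remaining $405,000 passes to the descendants.
The descendants' portion ($405,000) is divided into 3 shares of $135,000: Tobias and Zane each take $135,000; Vikram's $135,000 share passes to Vikram's issue.
Vikram's share ($135,000) is divided into 2 shares of $67,500: Elio and Bertrand each take $67,500.

Elio receives $67,500.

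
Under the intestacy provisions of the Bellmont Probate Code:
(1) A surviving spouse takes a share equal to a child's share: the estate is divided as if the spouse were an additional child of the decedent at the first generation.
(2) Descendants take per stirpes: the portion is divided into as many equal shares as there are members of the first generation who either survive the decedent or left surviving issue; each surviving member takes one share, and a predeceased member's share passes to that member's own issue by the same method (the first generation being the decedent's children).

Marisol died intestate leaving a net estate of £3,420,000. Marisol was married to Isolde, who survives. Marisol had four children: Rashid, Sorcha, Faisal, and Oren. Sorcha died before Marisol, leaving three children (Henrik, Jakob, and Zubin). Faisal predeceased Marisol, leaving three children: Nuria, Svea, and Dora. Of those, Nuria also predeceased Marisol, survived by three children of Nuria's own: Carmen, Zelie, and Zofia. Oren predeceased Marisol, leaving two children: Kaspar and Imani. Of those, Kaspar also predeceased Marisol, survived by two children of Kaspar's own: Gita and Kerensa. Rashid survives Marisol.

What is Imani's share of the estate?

Imani receives £342,000.

The spouse counts as an additional share at the children's level, so there are 5 primary shares of £684,000. Isolde takes one such share (£684,000).
The children's combined portion (£2,736,000) is divided into 4 shares of £684,000: Rashid takes £684,000; Sorcha's £684,000 share passes to Sorcha's issue; Faisal's £684,000 share passes to Faisal's issue; Oren's £684,000 share passes to Oren's issue.
Sorcha's share (£684,000) is divided into 3 shares of £228,000: Henrik, Jakob, and Zubin each take £228,000.
Faisal's share (£684,000) is divided into 3 shares of £228,000: Svea and Dora each take £228,000; Nuria's £228,000 share passes to Nuria's issue.
Nuria's share (£228,000) is divided into 3 shares of £76,000: Carmen, Zelie, and Zofia each take £76,000.
Oren's share (£684,000) is divided into 2 shares of £342,000: Imani takes £342,000; Kaspar's £342,000 share passes to Kaspar's issue.
Kaspar's share (£342,000) is divided into 2 shares of £171,000: Gita and Kerensa each take £171,000.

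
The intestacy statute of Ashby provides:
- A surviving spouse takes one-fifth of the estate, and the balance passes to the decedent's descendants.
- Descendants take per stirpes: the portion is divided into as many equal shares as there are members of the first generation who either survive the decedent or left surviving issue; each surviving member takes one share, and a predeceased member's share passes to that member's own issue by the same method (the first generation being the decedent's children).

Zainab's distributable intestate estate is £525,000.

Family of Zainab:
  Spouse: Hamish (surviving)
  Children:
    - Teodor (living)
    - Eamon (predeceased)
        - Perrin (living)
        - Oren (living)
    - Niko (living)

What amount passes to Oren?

Oren receives £70,000.

Hamish takes one-fifth of £525,000 = £105,000. The remaining £420,000 passes to the descendants.
The descendants' portion (£420,000) is divided into 3 shares of £140,000: Teodor and Niko each take £140,000; Eamon's £140,000 share passes to Eamon's issue.
Eamon's share (£140,000) is divided into 2 shares of £70,000: Perrin and Oren each take £70,000.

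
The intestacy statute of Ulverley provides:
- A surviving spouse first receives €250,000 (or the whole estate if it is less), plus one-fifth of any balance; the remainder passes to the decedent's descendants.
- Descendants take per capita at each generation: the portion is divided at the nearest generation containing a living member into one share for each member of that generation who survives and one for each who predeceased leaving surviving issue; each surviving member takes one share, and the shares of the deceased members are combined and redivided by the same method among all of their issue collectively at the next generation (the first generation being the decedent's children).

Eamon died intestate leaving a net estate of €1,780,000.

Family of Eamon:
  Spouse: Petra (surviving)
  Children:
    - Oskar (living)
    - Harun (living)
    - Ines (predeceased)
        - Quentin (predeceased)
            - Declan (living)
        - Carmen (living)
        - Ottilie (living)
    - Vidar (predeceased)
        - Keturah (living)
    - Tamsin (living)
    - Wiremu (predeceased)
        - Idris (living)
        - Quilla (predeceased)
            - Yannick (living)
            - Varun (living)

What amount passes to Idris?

Idris receives €102,000.

Petra first takes €250,000, leaving a balance of €1,530,000. Petra then takes one-fifth of the balance (€306,000), for a total of €556,000. The remaining €1,224,000 passes to the descendants.
The descendants' portion (€1,224,000) is divided at the children's generation into 6 shares of €204,000. Oskar, Harun, and Tamsin each take €204,000. The 3 shares of the deceased (Ines, Vidar, and Wiremu) are combined into a pool of €612,000.
That pool (€612,000) is divided at the grandchildren's generation into 6 shares of €102,000. Carmen, Ottilie, Keturah, and Idris each take €102,000. The 2 shares of the deceased (Quentin and Quilla) are combined into a pool of €204,000.
That pool (€204,000) is divided at the great-grandchildren's generation equally among Declan, Yannick, and Varun: €68,000 each.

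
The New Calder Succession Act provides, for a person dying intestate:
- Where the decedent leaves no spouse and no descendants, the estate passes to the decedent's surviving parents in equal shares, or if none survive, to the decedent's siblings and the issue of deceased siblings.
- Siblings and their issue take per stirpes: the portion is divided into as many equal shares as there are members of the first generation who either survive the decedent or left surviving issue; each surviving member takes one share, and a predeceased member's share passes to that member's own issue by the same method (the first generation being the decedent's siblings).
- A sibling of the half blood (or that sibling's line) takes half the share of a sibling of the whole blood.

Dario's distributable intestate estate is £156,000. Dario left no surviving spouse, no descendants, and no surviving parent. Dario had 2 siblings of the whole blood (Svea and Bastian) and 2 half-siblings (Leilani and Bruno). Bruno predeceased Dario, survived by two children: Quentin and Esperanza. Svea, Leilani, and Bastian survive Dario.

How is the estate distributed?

The entire £156,000 passes to the siblings and their issue.
Counting each half-blood sibling's line as half a unit, there are 3 units in £156,000, so one unit is £52,000. Whole-blood lines (Svea and Bastian) take £52,000 each; half-blood lines (Leilani and Bruno) take £26,000 each.
Bruno's share (£26,000) is divided into 2 shares of £13,000: Quentin and Esperanza each take £13,000.

Svea: £52,000; Leilani: £26,000; Bastian: £52,000; Quentin: £13,000; Esperanza: £13,000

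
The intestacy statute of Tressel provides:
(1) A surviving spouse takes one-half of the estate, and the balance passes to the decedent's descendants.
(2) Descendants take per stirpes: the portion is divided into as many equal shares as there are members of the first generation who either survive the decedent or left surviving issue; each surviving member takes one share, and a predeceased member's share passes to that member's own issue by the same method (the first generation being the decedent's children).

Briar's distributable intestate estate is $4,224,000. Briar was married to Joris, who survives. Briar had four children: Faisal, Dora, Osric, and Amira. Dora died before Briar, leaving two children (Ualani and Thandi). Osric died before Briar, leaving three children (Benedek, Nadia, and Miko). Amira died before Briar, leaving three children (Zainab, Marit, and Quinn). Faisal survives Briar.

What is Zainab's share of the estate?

Zainab receives $176,000.

Joris takes one-half of $4,224,000 = $2,112,000. The remaining $2,112,000 passes to the descendants.
The descendants' portion ($2,112,000) is divided into 4 shares of $528,000: Faisal takes $528,000; Dora's $528,000 share passes to Dora's issue; Osric's $528,000 share passes to Osric's issue; Amira's $528,000 share passes to Amira's issue.
Dora's share ($528,000) is divided into 2 shares of $264,000: Ualani and Thandi each take $264,000.
Osric's share ($528,000) is divided into 3 shares of $176,000: Benedek, Nadia, and Miko each take $176,000.
Amira's share ($528,000) is divided into 3 shares of $176,000: Zainab, Marit, and Quinn each take $176,000.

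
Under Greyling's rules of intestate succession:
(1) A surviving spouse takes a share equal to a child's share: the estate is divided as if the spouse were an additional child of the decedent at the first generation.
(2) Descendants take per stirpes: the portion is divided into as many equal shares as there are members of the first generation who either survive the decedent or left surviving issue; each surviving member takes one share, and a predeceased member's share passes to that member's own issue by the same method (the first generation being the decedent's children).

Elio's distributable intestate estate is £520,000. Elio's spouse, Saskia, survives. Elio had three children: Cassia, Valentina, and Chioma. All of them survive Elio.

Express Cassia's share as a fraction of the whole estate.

The spouse counts as an additional share at the children's level, so there are 4 primary shares of £130,000. Saskia takes one such share (£130,000).
The children's combined portion (£390,000) is divided into 3 shares of £130,000: Cassia, Valentina, and Chioma each take £130,000.

Cassia receives 1/4 of the estate.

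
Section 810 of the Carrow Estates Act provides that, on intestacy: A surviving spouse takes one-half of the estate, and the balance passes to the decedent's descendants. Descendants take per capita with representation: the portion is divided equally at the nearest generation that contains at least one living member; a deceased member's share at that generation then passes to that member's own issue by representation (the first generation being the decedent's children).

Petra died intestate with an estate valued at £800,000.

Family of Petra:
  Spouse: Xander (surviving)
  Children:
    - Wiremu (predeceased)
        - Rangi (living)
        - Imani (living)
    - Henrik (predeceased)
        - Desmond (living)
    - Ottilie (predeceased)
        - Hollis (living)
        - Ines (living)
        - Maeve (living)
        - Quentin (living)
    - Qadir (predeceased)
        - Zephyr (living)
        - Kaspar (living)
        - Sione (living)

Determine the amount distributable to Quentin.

Quentin receives £40,000.

Xander takes one-half of £800,000 = £400,000. The remaining £400,000 passes to the descendants.
No child survives, so the initial division is made at the grandchildren's generation.
The descendants' portion (£400,000) is divided into 10 shares of £40,000: Rangi, Imani, Desmond, Hollis, Ines, Maeve, Quentin, Zephyr, Kaspar, and Sione each take £40,000.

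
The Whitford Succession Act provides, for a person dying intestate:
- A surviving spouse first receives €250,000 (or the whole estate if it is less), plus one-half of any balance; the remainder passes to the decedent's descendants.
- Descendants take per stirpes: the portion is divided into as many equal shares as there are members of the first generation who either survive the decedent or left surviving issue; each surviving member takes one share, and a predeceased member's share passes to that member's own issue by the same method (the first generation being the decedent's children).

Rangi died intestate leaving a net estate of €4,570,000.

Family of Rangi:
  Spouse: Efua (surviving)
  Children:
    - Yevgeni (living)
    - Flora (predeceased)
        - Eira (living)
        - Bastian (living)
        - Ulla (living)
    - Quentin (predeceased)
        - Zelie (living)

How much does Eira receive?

Eira receives €240,000.

Efua first takes €250,000, leaving a balance of €4,320,000. Efua then takes one-half of the balance (€2,160,000), for a total of €2,410,000. The remaining €2,160,000 passes to the descendants.
The descendants' portion (€2,160,000) is divided into 3 shares of €720,000: Yevgeni takes €720,000; Flora's €720,000 share passes to Flora's issue; Quentin's €720,000 share passes to Quentin's issue.
Flora's share (€720,000) is divided into 3 shares of €240,000: Eira, Bastian, and Ulla each take €240,000.
Quentin's share (€720,000) passes entirely to Zelie.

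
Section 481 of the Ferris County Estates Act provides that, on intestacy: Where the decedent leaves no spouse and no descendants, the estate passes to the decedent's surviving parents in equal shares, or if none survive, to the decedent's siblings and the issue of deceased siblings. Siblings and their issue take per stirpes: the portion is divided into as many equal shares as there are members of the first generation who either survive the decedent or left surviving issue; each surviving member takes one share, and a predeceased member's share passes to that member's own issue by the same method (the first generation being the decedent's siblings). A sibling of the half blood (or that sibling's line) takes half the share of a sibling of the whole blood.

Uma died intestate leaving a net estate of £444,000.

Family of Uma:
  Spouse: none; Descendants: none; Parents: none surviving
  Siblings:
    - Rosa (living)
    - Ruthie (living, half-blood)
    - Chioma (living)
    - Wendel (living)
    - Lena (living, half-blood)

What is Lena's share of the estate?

Lena receives £55,500.

The entire £444,000 passes to the siblings and their issue.
Counting each half-blood sibling's line as half a unit, there are 4 units in £444,000, so one unit is £111,000. Whole-blood lines (Rosa, Chioma, and Wendel) take £111,000 each; half-blood lines (Ruthie and Lena) take £55,500 each.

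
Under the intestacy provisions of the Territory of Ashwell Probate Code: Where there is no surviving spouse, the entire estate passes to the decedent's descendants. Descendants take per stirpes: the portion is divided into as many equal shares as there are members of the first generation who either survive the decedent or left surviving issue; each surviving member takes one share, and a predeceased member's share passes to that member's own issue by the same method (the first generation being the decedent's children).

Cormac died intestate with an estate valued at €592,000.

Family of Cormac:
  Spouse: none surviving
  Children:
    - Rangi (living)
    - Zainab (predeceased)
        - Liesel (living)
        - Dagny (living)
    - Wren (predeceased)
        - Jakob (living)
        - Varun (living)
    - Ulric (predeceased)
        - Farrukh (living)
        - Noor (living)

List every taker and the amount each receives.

Rangi: €148,000; Liesel: €74,000; Dagny: €74,000; Jakob: €74,000; Varun: €74,000; Farrukh: €74,000; Noor: €74,000

The entire €592,000 passes to the descendants.
That amount (€592,000) is divided into 4 shares of €148,000: Rangi takes €148,000; Zainab's €148,000 share passes to Zainab's issue; Wren's €148,000 share passes to Wren's issue; Ulric's €148,000 share passes to Ulric's issue.
Zainab's share (€148,000) is divided into 2 shares of €74,000: Liesel and Dagny each take €74,000.
Wren's share (€148,000) is divided into 2 shares of €74,000: Jakob and Varun each take €74,000.
Ulric's share (€148,000) is divided into 2 shares of €74,000: Farrukh and Noor each take €74,000.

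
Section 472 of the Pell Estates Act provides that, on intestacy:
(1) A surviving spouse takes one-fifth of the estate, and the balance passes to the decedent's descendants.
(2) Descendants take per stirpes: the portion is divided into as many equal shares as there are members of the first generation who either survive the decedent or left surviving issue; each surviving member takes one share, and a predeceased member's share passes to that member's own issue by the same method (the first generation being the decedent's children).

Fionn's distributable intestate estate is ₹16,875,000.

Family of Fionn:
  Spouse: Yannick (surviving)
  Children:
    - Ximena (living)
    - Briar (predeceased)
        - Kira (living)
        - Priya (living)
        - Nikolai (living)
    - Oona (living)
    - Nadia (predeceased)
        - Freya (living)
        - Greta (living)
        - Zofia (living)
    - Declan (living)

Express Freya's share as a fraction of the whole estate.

Freya receives 4/75 of the estate.

Yannick takes one-fifth of ₹16,875,000 = ₹3,375,000. The remaining ₹13,500,000 passes to the descendants.
The descendants' portion (₹13,500,000) is divided into 5 shares of ₹2,700,000: Ximena, Oona, and Declan each take ₹2,700,000; Briar's ₹2,700,000 share passes to Briar's issue; Nadia's ₹2,700,000 share passes to Nadia's issue.
Briar's share (₹2,700,000) is divided into 3 shares of ₹900,000: Kira, Priya, and Nikolai each take ₹900,000.
Nadia's share (₹2,700,000) is divided into 3 shares of ₹900,000: Freya, Greta, and Zofia each take ₹900,000.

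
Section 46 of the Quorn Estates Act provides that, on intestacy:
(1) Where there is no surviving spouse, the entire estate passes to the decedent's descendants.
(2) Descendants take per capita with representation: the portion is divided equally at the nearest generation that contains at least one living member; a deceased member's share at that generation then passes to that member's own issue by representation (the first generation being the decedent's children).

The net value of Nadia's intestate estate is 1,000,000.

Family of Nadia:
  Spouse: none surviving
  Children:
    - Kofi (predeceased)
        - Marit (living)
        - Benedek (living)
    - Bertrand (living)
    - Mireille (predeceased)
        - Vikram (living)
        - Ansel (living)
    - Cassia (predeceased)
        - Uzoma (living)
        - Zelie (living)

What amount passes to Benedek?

Benedek receives 125,000.

The entire 1,000,000 passes to the descendants.
That amount (1,000,000) is divided into 4 shares of 250,000: Bertrand takes 250,000; Kofi's 250,000 share passes to Kofi's issue; Mireille's 250,000 share passes to Mireille's issue; Cassia's 250,000 share passes to Cassia's issue.
Kofi's share (250,000) is divided into 2 shares of 125,000: Marit and Benedek each take 125,000.
Mireille's share (250,000) is divided into 2 shares of 125,000: Vikram and Ansel each take 125,000.
Cassia's share (250,000) is divided into 2 shares of 125,000: Uzoma and Zelie each take 125,000.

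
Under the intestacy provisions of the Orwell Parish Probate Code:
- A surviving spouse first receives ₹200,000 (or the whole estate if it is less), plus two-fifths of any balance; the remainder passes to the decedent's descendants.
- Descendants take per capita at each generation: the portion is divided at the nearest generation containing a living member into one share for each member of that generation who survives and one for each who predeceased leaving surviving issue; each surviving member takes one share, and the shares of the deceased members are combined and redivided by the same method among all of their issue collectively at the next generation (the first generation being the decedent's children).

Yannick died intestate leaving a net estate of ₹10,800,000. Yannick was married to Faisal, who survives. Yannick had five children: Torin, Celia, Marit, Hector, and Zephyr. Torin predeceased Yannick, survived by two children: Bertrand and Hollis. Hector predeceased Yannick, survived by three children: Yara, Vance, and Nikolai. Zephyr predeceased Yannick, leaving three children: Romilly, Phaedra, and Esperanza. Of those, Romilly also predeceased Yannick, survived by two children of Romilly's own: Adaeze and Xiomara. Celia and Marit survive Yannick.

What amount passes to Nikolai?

Nikolai receives ₹477,000.

Faisal first takes ₹200,000, leaving a balance of ₹10,600,000. Faisal then takes two-fifths of the balance (₹4,240,000), for a total of ₹4,440,000. The remaining ₹6,360,000 passes to the descendants.
The descendants' portion (₹6,360,000) is divided at the children's generation into 5 shares of ₹1,272,000. Celia and Marit each take ₹1,272,000. The 3 shares of the deceased (Torin, Hector, and Zephyr) are combined into a pool of ₹3,816,000.
That pool (₹3,816,000) is divided at the grandchildren's generation into 8 shares of ₹477,000. Bertrand, Hollis, Yara, Vance, Nikolai, Phaedra, and Esperanza each take ₹477,000. The remaining share for the deceased Romilly (₹477,000) is carried to the next generation.
That pool (₹477,000) is divided at the great-grandchildren's generation equally among Adaeze and Xiomara: ₹238,500 each.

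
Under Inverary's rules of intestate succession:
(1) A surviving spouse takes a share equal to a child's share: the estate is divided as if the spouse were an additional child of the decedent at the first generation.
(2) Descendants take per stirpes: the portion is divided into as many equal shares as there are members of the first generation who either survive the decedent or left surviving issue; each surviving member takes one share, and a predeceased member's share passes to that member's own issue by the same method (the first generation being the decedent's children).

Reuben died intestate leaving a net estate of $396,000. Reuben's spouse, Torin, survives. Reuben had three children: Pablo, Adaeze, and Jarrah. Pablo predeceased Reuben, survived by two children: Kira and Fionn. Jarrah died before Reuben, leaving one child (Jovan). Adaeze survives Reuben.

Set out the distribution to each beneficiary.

The spouse counts as an additional share at the children's level, so there are 4 primary shares of $99,000. Torin takes one such share ($99,000).
The children's combined portion ($297,000) is divided into 3 shares of $99,000: Adaeze takes $99,000; Pablo's $99,000 share passes to Pablo's issue; Jarrah's $99,000 share passes to Jarrah's issue.
Pablo's share ($99,000) is divided into 2 shares of $49,500: Kira and Fionn each take $49,500.
Jarrah's share ($99,000) passes entirely to Jovan.

Torin: $99,000; Kira: $49,500; Fionn: $49,500; Adaeze: $99,000; Jovan: $99,000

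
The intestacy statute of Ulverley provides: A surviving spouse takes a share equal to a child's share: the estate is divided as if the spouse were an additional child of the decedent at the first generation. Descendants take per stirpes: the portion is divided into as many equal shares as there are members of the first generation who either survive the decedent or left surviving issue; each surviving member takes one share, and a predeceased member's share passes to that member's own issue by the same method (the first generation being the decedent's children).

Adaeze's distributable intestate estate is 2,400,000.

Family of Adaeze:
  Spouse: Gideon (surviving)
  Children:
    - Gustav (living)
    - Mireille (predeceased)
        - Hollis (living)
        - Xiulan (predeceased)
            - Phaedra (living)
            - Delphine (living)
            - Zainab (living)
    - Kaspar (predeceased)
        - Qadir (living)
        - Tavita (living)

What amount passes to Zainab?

The spouse counts as an additional share at the children's level, so there are 4 primary shares of 600,000. Gideon takes one such share (600,000).
The children's combined portion (1,800,000) is divided into 3 shares of 600,000: Gustav takes 600,000; Mireille's 600,000 share passes to Mireille's issue; Kaspar's 600,000 share passes to Kaspar's issue.
Mireille's share (600,000) is divided into 2 shares of 300,000: Hollis takes 300,000; Xiulan's 300,000 share passes to Xiulan's issue.
Xiulan's share (300,000) is divided into 3 shares of 100,000: Phaedra, Delphine, and Zainab each take 100,000.
Kaspar's share (600,000) is divided into 2 shares of 300,000: Qadir and Tavita each take 300,000.

Zainab receives 100,000.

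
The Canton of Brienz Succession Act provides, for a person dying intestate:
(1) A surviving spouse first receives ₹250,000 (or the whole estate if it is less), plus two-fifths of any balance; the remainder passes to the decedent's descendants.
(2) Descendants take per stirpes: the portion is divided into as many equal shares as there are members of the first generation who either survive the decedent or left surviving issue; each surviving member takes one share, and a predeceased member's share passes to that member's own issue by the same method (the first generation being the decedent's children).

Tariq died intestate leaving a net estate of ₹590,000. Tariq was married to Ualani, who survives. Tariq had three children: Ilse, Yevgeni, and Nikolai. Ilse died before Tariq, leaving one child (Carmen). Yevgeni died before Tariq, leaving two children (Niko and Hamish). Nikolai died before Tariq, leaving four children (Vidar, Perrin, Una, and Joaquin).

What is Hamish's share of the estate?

Ualani first takes ₹250,000, leaving a balance of ₹340,000. Ualani then takes two-fifths of the balance (₹136,000), for a total of ₹386,000. The remaining ₹204,000 passes to the descendants.
The descendants' portion (₹204,000) is divided into 3 shares of ₹68,000: Ilse's ₹68,000 share passes to Ilse's issue; Yevgeni's ₹68,000 share passes to Yevgeni's issue; Nikolai's ₹68,000 share passes to Nikolai's issue.
Ilse's share (₹68,000) passes entirely to Carmen.
Yevgeni's share (₹68,000) is divided into 2 shares of ₹34,000: Niko and Hamish each take ₹34,000.
Nikolai's share (₹68,000) is divided into 4 shares of ₹17,000: Vidar, Perrin, Una, and Joaquin each take ₹17,000.

Hamish receives ₹34,000.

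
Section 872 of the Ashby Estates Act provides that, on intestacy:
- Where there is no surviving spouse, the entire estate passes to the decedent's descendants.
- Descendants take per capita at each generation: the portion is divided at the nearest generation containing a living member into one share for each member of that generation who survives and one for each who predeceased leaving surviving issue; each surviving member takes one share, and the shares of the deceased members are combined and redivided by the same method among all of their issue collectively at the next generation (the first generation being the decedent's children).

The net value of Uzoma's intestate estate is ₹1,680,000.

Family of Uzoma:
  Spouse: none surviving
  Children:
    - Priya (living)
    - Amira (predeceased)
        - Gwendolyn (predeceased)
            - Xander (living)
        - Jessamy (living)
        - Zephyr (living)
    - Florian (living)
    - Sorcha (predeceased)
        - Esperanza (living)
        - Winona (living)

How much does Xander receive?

Xander receives ₹168,000.

The entire ₹1,680,000 passes to the descendants.
That amount (₹1,680,000) is divided at the children's generation into 4 shares of ₹420,000. Priya and Florian each take ₹420,000. The 2 shares of the deceased (Amira and Sorcha) are combined into a pool of ₹840,000.
That pool (₹840,000) is divided at the grandchildren's generation into 5 shares of ₹168,000. Jessamy, Zephyr, Esperanza, and Winona each take ₹168,000. The remaining share for the deceased Gwendolyn (₹168,000) is carried to the next generation.
That pool (₹168,000) passes entirely to Xander, the sole taker at the great-grandchildren's generation.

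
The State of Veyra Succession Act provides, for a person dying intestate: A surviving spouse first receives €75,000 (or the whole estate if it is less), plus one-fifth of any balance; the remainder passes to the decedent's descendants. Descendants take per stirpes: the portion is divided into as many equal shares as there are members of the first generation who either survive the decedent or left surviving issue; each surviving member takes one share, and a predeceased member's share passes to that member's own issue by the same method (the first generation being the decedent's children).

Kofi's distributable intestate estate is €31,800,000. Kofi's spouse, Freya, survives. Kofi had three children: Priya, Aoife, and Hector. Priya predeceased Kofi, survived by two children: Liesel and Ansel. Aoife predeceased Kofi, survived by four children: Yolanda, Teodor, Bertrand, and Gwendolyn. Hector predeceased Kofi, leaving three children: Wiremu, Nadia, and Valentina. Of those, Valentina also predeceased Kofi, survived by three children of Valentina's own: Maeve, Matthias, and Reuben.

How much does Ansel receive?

Freya first takes €75,000, leaving a balance of €31,725,000. Freya then takes one-fifth of the balance (€6,345,000), for a total of €6,420,000. The remaining €25,380,000 passes to the descendants.
The descendants' portion (€25,380,000) is divided into 3 shares of €8,460,000: Priya's €8,460,000 share passes to Priya's issue; Aoife's €8,460,000 share passes to Aoife's issue; Hector's €8,460,000 share passes to Hector's issue.
Priya's share (€8,460,000) is divided into 2 shares of €4,230,000: Liesel and Ansel each take €4,230,000.
Aoife's share (€8,460,000) is divided into 4 shares of €2,115,000: Yolanda, Teodor, Bertrand, and Gwendolyn each take €2,115,000.
Hector's share (€8,460,000) is divided into 3 shares of €2,820,000: Wiremu and Nadia each take €2,820,000; Valentina's €2,820,000 share passes to Valentina's issue.
Valentina's share (€2,820,000) is divided into 3 shares of €940,000: Maeve, Matthias, and Reuben each take €940,000.

Ansel receives €4,230,000.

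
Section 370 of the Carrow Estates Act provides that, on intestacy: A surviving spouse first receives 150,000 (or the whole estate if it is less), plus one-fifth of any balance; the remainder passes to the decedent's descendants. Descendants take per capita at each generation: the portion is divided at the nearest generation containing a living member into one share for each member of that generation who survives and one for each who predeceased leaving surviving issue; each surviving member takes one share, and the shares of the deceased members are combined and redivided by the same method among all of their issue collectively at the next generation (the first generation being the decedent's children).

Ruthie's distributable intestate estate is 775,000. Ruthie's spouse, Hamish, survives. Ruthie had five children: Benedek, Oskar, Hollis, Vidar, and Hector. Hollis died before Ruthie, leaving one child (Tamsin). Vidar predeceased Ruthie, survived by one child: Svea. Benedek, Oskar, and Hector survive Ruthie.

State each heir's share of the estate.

Hamish first takes 150,000, leaving a balance of 625,000. Hamish then takes one-fifth of the balance (125,000), for a total of 275,000. The remaining 500,000 passes to the descendants.
The descendants' portion (500,000) is divided at the children's generation into 5 shares of 100,000. Benedek, Oskar, and Hector each take 100,000. The 2 shares of the deceased (Hollis and Vidar) are combined into a pool of 200,000.
That pool (200,000) is divided at the grandchildren's generation equally among Tamsin and Svea: 100,000 each.

Hamish: 275,000; Benedek: 100,000; Oskar: 100,000; Tamsin: 100,000; Svea: 100,000; Hector: 100,000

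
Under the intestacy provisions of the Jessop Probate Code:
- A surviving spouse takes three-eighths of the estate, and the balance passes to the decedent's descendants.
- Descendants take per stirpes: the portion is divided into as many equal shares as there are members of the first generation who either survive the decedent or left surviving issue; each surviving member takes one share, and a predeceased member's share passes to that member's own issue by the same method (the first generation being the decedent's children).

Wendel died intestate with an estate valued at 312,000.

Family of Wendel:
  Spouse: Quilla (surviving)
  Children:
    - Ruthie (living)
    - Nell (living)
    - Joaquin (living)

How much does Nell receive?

Quilla takes three-eighths of 312,000 = 117,000. The remaining 195,000 passes to the descendants.
The descendants' portion (195,000) is divided into 3 shares of 65,000: Ruthie, Nell, and Joaquin each take 65,000.

Nell receives 65,000.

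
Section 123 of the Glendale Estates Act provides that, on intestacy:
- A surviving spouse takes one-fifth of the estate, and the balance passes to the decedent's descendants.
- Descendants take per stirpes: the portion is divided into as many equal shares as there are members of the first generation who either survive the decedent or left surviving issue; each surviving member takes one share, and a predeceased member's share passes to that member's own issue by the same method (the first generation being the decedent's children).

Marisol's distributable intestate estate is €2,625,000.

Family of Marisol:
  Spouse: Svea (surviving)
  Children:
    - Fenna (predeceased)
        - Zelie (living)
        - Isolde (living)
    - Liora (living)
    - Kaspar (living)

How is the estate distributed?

Svea takes one-fifth of €2,625,000 = €525,000. The remaining €2,100,000 passes to the descendants.
The descendants' portion (€2,100,000) is divided into 3 shares of €700,000: Liora and Kaspar each take €700,000; Fenna's €700,000 share passes to Fenna's issue.
Fenna's share (€700,000) is divided into 2 shares of €350,000: Zelie and Isolde each take €350,000.

Svea: €525,000; Zelie: €350,000; Isolde: €350,000; Liora: €700,000; Kaspar: €700,000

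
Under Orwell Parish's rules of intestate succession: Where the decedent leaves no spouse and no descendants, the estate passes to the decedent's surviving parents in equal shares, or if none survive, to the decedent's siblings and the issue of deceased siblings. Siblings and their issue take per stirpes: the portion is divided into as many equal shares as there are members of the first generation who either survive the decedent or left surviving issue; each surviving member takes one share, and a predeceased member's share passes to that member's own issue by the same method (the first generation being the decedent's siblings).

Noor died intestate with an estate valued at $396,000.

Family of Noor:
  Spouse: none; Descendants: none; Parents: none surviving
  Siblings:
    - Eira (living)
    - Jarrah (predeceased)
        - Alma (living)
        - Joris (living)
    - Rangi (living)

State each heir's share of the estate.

The entire $396,000 passes to the siblings and their issue.
That amount ($396,000) is divided into 3 shares of $132,000: Eira and Rangi each take $132,000; Jarrah's $132,000 share passes to Jarrah's issue.
Jarrah's share ($132,000) is divided into 2 shares of $66,000: Alma and Joris each take $66,000.

Eira: $132,000; Alma: $66,000; Joris: $66,000; Rangi: $132,000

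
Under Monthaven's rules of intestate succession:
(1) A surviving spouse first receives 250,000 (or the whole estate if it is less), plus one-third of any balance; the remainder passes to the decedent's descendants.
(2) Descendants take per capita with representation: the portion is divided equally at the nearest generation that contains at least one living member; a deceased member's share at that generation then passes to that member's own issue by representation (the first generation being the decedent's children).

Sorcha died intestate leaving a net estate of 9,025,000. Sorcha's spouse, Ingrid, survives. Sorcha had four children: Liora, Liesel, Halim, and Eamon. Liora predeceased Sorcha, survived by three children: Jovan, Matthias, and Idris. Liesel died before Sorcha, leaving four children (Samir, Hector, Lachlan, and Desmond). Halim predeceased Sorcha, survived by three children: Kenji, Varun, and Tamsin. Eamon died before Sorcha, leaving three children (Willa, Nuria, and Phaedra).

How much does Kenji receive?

Kenji receives 450,000.

Ingrid first takes 250,000, leaving a balance of 8,775,000. Ingrid then takes one-third of the balance (2,925,000), for a total of 3,175,000. The remaining 5,850,000 passes to the descendants.
No child survives, so the initial division is made at the grandchildren's generation.
The descendants' portion (5,850,000) is divided into 13 shares of 450,000: Jovan, Matthias, Idris, Samir, Hector, Lachlan, Desmond, Kenji, Varun, Tamsin, Willa, Nuria, and Phaedra each take 450,000.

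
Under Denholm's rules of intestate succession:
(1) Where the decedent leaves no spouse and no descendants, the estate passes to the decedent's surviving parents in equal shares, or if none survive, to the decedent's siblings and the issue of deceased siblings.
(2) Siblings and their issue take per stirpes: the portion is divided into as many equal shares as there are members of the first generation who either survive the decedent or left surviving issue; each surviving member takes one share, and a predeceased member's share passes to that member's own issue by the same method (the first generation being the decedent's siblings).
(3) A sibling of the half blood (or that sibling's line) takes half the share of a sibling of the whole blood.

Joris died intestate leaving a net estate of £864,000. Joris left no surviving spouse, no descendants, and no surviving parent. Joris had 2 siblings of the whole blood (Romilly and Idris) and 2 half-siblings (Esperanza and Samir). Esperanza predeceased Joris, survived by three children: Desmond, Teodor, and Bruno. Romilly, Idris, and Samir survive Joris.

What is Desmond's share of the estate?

Desmond receives £48,000.

The entire £864,000 passes to the siblings and their issue.
Counting each half-blood sibling's line as half a unit, there are 3 units in £864,000, so one unit is £288,000. Whole-blood lines (Romilly and Idris) take £288,000 each; half-blood lines (Esperanza and Samir) take £144,000 each.
Esperanza's share (£144,000) is divided into 3 shares of £48,000: Desmond, Teodor, and Bruno each take £48,000.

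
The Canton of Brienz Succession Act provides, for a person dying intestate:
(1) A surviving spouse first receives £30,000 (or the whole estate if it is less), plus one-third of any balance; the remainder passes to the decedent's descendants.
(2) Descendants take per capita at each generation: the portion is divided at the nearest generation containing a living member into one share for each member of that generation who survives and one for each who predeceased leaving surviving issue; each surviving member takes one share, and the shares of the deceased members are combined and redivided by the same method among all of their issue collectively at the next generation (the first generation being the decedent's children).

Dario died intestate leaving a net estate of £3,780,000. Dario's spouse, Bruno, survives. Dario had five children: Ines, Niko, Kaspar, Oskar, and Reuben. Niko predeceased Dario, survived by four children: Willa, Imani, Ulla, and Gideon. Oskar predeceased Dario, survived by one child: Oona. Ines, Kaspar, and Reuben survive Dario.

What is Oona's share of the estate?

Oona receives £200,000.

Bruno first takes £30,000, leaving a balance of £3,750,000. Bruno then takes one-third of the balance (£1,250,000), for a total of £1,280,000. The remaining £2,500,000 passes to the descendants.
The descendants' portion (£2,500,000) is divided at the children's generation into 5 shares of £500,000. Ines, Kaspar, and Reuben each take £500,000. The 2 shares of the deceased (Niko and Oskar) are combined into a pool of £1,000,000.
That pool (£1,000,000) is divided at the grandchildren's generation equally among Willa, Imani, Ulla, Gideon, and Oona: £200,000 each.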